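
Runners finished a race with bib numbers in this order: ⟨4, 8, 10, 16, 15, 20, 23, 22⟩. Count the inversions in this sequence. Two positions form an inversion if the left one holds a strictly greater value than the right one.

2 inversions

Element-by-element contributions:
4 → none → 0
8 → none → 0
10 → none → 0
16 → 15 → 1
15 → none → 0
20 → none → 0
23 → 22 → 1
22 → none → 0
Sum: 0 + 0 + 0 + 1 + 0 + 0 + 1 + 0 = 2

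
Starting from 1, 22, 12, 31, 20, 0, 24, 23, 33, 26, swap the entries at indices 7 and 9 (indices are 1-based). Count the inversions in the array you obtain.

Positions 7 and 9 hold 24 and 33; after swapping, the array is [1, 22, 12, 31, 20, 0, 33, 23, 24, 26].
For each element, count later entries that are smaller:
1 → 0 → 1
22 → 12, 20, 0 → 3
12 → 0 → 1
31 → 20, 0, 23, 24, 26 → 5
20 → 0 → 1
0 → none → 0
33 → 23, 24, 26 → 3
23 → none → 0
24 → none → 0
26 → none → 0
Sum: 1 + 3 + 1 + 5 + 1 + 0 + 3 + 0 + 0 + 0 = 14

14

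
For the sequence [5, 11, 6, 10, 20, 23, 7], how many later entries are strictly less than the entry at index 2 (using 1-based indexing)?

The element at index 2 is 11.
Elements after it: 6, 10, 20, 23, 7
Those smaller than 11: 6, 10, 7

3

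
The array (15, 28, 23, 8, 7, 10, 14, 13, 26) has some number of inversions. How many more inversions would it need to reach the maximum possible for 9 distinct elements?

Maximum inversions for 9 distinct elements is C(9, 2) = 9·8/2 = 36.
Current inversions — for each element, count later smaller elements:
15: 5
28: 7
23: 5
8: 1
7: 0
10: 0
14: 1
13: 0
26: 0
Current total: 5 + 7 + 5 + 1 + 0 + 0 + 1 + 0 + 0 = 19
Shortfall: 36 − 19 = 17

17 inversions short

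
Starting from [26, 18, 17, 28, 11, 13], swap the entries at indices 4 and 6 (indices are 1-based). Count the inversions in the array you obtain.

Positions 4 and 6 hold 28 and 13; after swapping, the array is [26, 18, 17, 13, 11, 28].
Count, for each position, how many later elements it exceeds:
26 → 18, 17, 13, 11 → 4
18 → 17, 13, 11 → 3
17 → 13, 11 → 2
13 → 11 → 1
11 → none → 0
28 → none → 0
Sum: 4 + 3 + 2 + 1 + 0 + 0 = 10

10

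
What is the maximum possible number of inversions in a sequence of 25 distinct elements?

A reversed (strictly descending) arrangement makes every pair an inversion, giving C(25, 2) inversions.
C(25, 2) = 25·24/2 = 300

300 inversions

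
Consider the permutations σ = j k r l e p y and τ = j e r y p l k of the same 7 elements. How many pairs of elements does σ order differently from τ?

Assign each item its position (1..7) in the first ordering, then rewrite the second ordering as that position sequence:
positions: j→1, k→2, r→3, l→4, e→5, p→6, y→7
second ordering as positions: [1, 5, 3, 7, 6, 4, 2]
Discordant pairs = inversions in this position sequence.
1: 0
5: 3, 4, 2 → 3
3: 2 → 1
7: 6, 4, 2 → 3
6: 4, 2 → 2
4: 2 → 1
2: 0
Total: 0 + 3 + 1 + 3 + 2 + 1 + 0 = 10

Discordant pairs: 10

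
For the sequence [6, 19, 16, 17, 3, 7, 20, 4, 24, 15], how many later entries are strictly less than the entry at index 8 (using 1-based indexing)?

0 such elements

The element at index 8 is 4.
Elements after it: 24, 15
None of them are smaller than 4.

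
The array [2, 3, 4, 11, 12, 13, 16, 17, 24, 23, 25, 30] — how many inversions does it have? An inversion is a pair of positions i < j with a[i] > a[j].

Count, for each position, how many later elements it exceeds:
2 → none → 0
3 → none → 0
4 → none → 0
11 → none → 0
12 → none → 0
13 → none → 0
16 → none → 0
17 → none → 0
24 → 23 → 1
23 → none → 0
25 → none → 0
30 → none → 0
Sum: 0 + 0 + 0 + 0 + 0 + 0 + 0 + 0 + 1 + 0 + 0 + 0 = 1

1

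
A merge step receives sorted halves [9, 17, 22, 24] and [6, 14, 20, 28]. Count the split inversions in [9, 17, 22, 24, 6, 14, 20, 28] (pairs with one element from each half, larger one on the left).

9 cross-inversions

For each element r of the right run, count left-run elements greater than r:
r = 6: 9, 17, 22, 24 → 4
r = 14: 17, 22, 24 → 3
r = 20: 22, 24 → 2
r = 28: none → 0
Cross-inversions: 4 + 3 + 2 + 0 = 9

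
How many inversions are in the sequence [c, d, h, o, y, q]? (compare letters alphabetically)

1 inversion

Inversion pairs (indices are 0-based):
(4,5): y > q
That's 1 pair.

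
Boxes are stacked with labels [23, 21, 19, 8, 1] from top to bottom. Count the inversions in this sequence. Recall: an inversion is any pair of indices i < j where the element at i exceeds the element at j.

10 out-of-order pairs

Count, for each position, how many later elements it exceeds:
23: 4
21: 3
19: 2
8: 1
1: 0
Sum: 4 + 3 + 2 + 1 + 0 = 10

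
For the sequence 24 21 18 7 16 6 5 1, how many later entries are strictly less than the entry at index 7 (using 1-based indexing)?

The element at index 7 is 5.
Elements after it: 1
Those smaller than 5: 1

1 such element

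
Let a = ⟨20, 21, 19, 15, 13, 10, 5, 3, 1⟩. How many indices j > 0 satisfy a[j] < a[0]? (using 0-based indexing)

7

The element at index 0 is 20.
Elements after it: 21, 19, 15, 13, 10, 5, 3, 1
Those smaller than 20: 19, 15, 13, 10, 5, 3, 1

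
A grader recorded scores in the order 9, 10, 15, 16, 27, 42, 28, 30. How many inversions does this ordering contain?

2 inversions

Sweep left to right; for each value list the smaller values that follow it:
9 → none → 0
10 → none → 0
15 → none → 0
16 → none → 0
27 → none → 0
42 → 28, 30 → 2
28 → none → 0
30 → none → 0
Sum: 0 + 0 + 0 + 0 + 0 + 2 + 0 + 0 = 2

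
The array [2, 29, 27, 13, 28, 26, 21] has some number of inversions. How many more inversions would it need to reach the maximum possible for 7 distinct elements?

Maximum inversions for 7 distinct elements is C(7, 2) = 7·6/2 = 21.
Current inversions — for each element, count later smaller elements:
2: 0
29: 5
27: 3
13: 0
28: 2
26: 1
21: 0
Current total: 0 + 5 + 3 + 0 + 2 + 1 + 0 = 11
Shortfall: 21 − 11 = 10

10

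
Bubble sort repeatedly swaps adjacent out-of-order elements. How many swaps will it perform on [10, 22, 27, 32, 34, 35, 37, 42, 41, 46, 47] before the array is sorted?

Adjacent swaps: 1

Minimum adjacent swaps = number of inversions (each swap of adjacent out-of-order elements removes one inversion and no swap can remove more).
Count inversions — for each element, later elements that are smaller:
10: none → 0
22: none → 0
27: none → 0
32: none → 0
34: none → 0
35: none → 0
37: none → 0
42: 41 → 1
41: none → 0
46: none → 0
47: none → 0
Total inversions: 0 + 0 + 0 + 0 + 0 + 0 + 0 + 1 + 0 + 0 + 0 = 1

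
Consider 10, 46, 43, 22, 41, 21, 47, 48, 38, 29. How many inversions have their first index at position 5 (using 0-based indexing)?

0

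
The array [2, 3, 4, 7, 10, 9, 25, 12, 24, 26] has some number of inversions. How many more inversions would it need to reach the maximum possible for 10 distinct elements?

Maximum inversions for 10 distinct elements is C(10, 2) = 10·9/2 = 45.
Current inversions — for each element, count later smaller elements:
2: 0
3: 0
4: 0
7: 0
10: 1
9: 0
25: 2
12: 0
24: 0
26: 0
Current total: 0 + 0 + 0 + 0 + 1 + 0 + 2 + 0 + 0 + 0 = 3
Shortfall: 45 − 3 = 42

42 inversions short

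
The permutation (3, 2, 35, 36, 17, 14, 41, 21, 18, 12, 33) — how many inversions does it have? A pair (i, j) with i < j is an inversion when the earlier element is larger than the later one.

23

Count, for each position, how many later elements it exceeds:
3 → 2 → 1
2 → none → 0
35 → 17, 14, 21, 18, 12, 33 → 6
36 → 17, 14, 21, 18, 12, 33 → 6
17 → 14, 12 → 2
14 → 12 → 1
41 → 21, 18, 12, 33 → 4
21 → 18, 12 → 2
18 → 12 → 1
12 → none → 0
33 → none → 0
Sum: 1 + 0 + 6 + 6 + 2 + 1 + 4 + 2 + 1 + 0 + 0 = 23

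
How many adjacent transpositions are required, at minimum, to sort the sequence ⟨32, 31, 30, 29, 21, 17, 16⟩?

Minimum adjacent swaps = number of inversions (each swap of adjacent out-of-order elements removes one inversion and no swap can remove more).
Count inversions — for each element, later elements that are smaller:
32: 31, 30, 29, 21, 17, 16 → 6
31: 30, 29, 21, 17, 16 → 5
30: 29, 21, 17, 16 → 4
29: 21, 17, 16 → 3
21: 17, 16 → 2
17: 16 → 1
16: none → 0
Total inversions: 6 + 5 + 4 + 3 + 2 + 1 + 0 = 21

There are 21 adjacent swaps.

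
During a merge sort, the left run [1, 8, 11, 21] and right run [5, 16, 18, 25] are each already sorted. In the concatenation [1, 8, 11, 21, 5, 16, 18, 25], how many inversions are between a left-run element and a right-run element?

For each element r of the right run, count left-run elements greater than r:
r = 5: 8, 11, 21 → 3
r = 16: 21 → 1
r = 18: 21 → 1
r = 25: none → 0
Cross-inversions: 3 + 1 + 1 + 0 = 5

Split inversions: 5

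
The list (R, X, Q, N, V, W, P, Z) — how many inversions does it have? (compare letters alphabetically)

Sweep left to right; for each value list the smaller values that follow it:
R → Q, N, P → 3
X → Q, N, V, W, P → 5
Q → N, P → 2
N → none → 0
V → P → 1
W → P → 1
P → none → 0
Z → none → 0
Sum: 3 + 5 + 2 + 0 + 1 + 1 + 0 + 0 = 12

12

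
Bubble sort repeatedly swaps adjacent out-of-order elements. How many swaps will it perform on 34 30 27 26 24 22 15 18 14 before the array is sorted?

The minimum number of adjacent swaps to sort an array equals its inversion count, since every such swap removes exactly one inversion.
Count inversions — for each element, later elements that are smaller:
34: 30, 27, 26, 24, 22, 15, 18, 14 → 8
30: 27, 26, 24, 22, 15, 18, 14 → 7
27: 26, 24, 22, 15, 18, 14 → 6
26: 24, 22, 15, 18, 14 → 5
24: 22, 15, 18, 14 → 4
22: 15, 18, 14 → 3
15: 14 → 1
18: 14 → 1
14: none → 0
Total inversions: 8 + 7 + 6 + 5 + 4 + 3 + 1 + 1 + 0 = 35

35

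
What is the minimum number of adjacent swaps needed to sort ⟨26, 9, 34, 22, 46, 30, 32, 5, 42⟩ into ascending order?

The minimum number of adjacent swaps to sort an array equals its inversion count, since every such swap removes exactly one inversion.
Count inversions — for each element, later elements that are smaller:
26: 9, 22, 5 → 3
9: 5 → 1
34: 22, 30, 32, 5 → 4
22: 5 → 1
46: 30, 32, 5, 42 → 4
30: 5 → 1
32: 5 → 1
5: none → 0
42: none → 0
Total inversions: 3 + 1 + 4 + 1 + 4 + 1 + 1 + 0 + 0 = 15

15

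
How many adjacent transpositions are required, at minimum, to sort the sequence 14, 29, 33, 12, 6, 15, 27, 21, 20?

The minimum number of adjacent swaps to sort an array equals its inversion count, since every such swap removes exactly one inversion.
Count inversions — for each element, later elements that are smaller:
14: 12, 6 → 2
29: 12, 6, 15, 27, 21, 20 → 6
33: 12, 6, 15, 27, 21, 20 → 6
12: 6 → 1
6: none → 0
15: none → 0
27: 21, 20 → 2
21: 20 → 1
20: none → 0
Total inversions: 2 + 6 + 6 + 1 + 0 + 0 + 2 + 1 + 0 = 18

18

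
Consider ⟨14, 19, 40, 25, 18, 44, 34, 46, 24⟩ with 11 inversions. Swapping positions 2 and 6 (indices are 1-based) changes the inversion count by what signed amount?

Positions 2 and 6 hold 19 and 44; after swapping, the array is [14, 44, 40, 25, 18, 19, 34, 46, 24].
Element-by-element contributions:
14: 0
44: 6
40: 5
25: 3
18: 0
19: 0
34: 1
46: 1
24: 0
Sum: 0 + 6 + 5 + 3 + 0 + 0 + 1 + 1 + 0 = 16
Change: 16 − 11 = +5

+5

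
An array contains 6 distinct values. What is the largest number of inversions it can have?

Inversions: 15

A reversed (strictly descending) arrangement makes every pair an inversion, giving C(6, 2) inversions.
C(6, 2) = 6·5/2 = 15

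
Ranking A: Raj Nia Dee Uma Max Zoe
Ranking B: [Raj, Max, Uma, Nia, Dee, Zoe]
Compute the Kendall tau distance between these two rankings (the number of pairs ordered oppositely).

5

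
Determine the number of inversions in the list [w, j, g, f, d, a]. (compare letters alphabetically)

15 inversions

For each element, count later entries that are smaller:
w: 5
j: 4
g: 3
f: 2
d: 1
a: 0
Sum: 5 + 4 + 3 + 2 + 1 + 0 = 15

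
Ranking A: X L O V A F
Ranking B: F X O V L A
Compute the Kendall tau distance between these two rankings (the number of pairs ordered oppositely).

7 discordant pairs

Assign each item its position (1..6) in the first ordering, then rewrite the second ordering as that position sequence:
positions: X→1, L→2, O→3, V→4, A→5, F→6
second ordering as positions: [6, 1, 3, 4, 2, 5]
Discordant pairs = inversions in this position sequence.
6: 1, 3, 4, 2, 5 → 5
1: 0
3: 2 → 1
4: 2 → 1
2: 0
5: 0
Total: 5 + 0 + 1 + 1 + 0 + 0 = 7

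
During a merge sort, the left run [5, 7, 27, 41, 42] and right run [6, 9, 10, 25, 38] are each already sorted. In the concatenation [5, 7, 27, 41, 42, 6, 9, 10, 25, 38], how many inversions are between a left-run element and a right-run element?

For each element r of the right run, count left-run elements greater than r:
r = 6: 7, 27, 41, 42 → 4
r = 9: 27, 41, 42 → 3
r = 10: 27, 41, 42 → 3
r = 25: 27, 41, 42 → 3
r = 38: 41, 42 → 2
Cross-inversions: 4 + 3 + 3 + 3 + 2 = 15

15 cross-inversions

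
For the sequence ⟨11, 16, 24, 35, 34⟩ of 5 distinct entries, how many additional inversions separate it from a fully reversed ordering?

9 inversions short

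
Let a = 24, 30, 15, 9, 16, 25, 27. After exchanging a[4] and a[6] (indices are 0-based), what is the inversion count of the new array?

Positions 4 and 6 hold 16 and 27; after swapping, the array is [24, 30, 15, 9, 27, 25, 16].
Element-by-element contributions:
24 → 15, 9, 16 → 3
30 → 15, 9, 27, 25, 16 → 5
15 → 9 → 1
9 → none → 0
27 → 25, 16 → 2
25 → 16 → 1
16 → none → 0
Sum: 3 + 5 + 1 + 0 + 2 + 1 + 0 = 12

12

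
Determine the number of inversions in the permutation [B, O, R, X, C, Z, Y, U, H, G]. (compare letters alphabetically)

20 inversions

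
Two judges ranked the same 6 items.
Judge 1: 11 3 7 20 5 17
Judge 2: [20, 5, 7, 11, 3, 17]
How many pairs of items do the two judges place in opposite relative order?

Assign each item its position (1..6) in the first ordering, then rewrite the second ordering as that position sequence:
positions: 11→1, 3→2, 7→3, 20→4, 5→5, 17→6
second ordering as positions: [4, 5, 3, 1, 2, 6]
Discordant pairs = inversions in this position sequence.
4: 3, 1, 2 → 3
5: 3, 1, 2 → 3
3: 1, 2 → 2
1: 0
2: 0
6: 0
Total: 3 + 3 + 2 + 0 + 0 + 0 = 8

8 discordant pairs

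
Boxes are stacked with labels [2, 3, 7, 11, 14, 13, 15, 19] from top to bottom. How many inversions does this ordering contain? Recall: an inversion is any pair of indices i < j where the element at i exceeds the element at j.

1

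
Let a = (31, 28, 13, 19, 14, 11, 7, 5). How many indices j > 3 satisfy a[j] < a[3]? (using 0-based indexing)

4

The element at index 3 is 19.
Elements after it: 14, 11, 7, 5
Those smaller than 19: 14, 11, 7, 5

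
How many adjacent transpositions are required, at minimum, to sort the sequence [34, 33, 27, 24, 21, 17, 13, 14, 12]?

Each adjacent swap fixes exactly one inversion, so the minimum swap count equals the number of inversions.
Count inversions — for each element, later elements that are smaller:
34: 33, 27, 24, 21, 17, 13, 14, 12 → 8
33: 27, 24, 21, 17, 13, 14, 12 → 7
27: 24, 21, 17, 13, 14, 12 → 6
24: 21, 17, 13, 14, 12 → 5
21: 17, 13, 14, 12 → 4
17: 13, 14, 12 → 3
13: 12 → 1
14: 12 → 1
12: none → 0
Total inversions: 8 + 7 + 6 + 5 + 4 + 3 + 1 + 1 + 0 = 35

35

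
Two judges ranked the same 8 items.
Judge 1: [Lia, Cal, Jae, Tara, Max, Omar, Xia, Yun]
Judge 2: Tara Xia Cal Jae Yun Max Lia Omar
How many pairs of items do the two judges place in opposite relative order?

14 discordant pairs

Assign each item its position (1..8) in the first ordering, then rewrite the second ordering as that position sequence:
positions: Lia→1, Cal→2, Jae→3, Tara→4, Max→5, Omar→6, Xia→7, Yun→8
second ordering as positions: [4, 7, 2, 3, 8, 5, 1, 6]
Discordant pairs = inversions in this position sequence.
4: 2, 3, 1 → 3
7: 2, 3, 5, 1, 6 → 5
2: 1 → 1
3: 1 → 1
8: 5, 1, 6 → 3
5: 1 → 1
1: 0
6: 0
Total: 3 + 5 + 1 + 1 + 3 + 1 + 0 + 0 = 14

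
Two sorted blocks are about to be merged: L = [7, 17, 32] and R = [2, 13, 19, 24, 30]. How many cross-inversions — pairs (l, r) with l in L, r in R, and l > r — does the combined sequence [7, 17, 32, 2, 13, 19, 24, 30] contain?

8 cross-inversions

Take each right-half value and tally the left-half values above it:
r = 2: 7, 17, 32 → 3
r = 13: 17, 32 → 2
r = 19: 32 → 1
r = 24: 32 → 1
r = 30: 32 → 1
Cross-inversions: 3 + 2 + 1 + 1 + 1 = 8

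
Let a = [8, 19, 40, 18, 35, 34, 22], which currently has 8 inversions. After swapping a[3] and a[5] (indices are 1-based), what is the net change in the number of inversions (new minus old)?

-1

Positions 3 and 5 hold 40 and 35; after swapping, the array is [8, 19, 35, 18, 40, 34, 22].
For each element, count later entries that are smaller:
8 → none → 0
19 → 18 → 1
35 → 18, 34, 22 → 3
18 → none → 0
40 → 34, 22 → 2
34 → 22 → 1
22 → none → 0
Sum: 0 + 1 + 3 + 0 + 2 + 1 + 0 = 7
Change: 7 − 8 = -1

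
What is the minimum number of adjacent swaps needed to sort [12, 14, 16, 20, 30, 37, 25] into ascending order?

2

Minimum adjacent swaps = number of inversions (each swap of adjacent out-of-order elements removes one inversion and no swap can remove more).
Count inversions — for each element, later elements that are smaller:
12: none → 0
14: none → 0
16: none → 0
20: none → 0
30: 25 → 1
37: 25 → 1
25: none → 0
Total inversions: 0 + 0 + 0 + 0 + 1 + 1 + 0 = 2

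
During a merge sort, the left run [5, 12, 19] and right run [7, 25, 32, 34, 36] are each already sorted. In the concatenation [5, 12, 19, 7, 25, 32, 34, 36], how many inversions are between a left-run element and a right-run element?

Count, for every r in R, how many entries of L exceed r:
r = 7: 12, 19 → 2
r = 25: none → 0
r = 32: none → 0
r = 34: none → 0
r = 36: none → 0
Cross-inversions: 2 + 0 + 0 + 0 + 0 = 2

Cross-inversions: 2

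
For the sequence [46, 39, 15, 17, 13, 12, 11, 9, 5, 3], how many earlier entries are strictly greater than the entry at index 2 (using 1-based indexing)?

The element at index 2 is 39.
Elements before it: 46
Those larger than 39: 46

1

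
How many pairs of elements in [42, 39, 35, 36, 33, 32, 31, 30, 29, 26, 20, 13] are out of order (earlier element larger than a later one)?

65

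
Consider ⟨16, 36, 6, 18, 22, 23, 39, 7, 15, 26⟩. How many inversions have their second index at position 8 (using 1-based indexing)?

6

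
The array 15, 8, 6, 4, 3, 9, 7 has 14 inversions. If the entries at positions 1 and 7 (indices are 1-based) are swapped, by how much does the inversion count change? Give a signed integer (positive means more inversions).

-5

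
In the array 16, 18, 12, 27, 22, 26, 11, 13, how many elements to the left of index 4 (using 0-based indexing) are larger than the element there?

1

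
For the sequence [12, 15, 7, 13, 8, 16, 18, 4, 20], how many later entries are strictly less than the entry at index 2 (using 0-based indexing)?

The element at index 2 is 7.
Elements after it: 13, 8, 16, 18, 4, 20
Those smaller than 7: 4

1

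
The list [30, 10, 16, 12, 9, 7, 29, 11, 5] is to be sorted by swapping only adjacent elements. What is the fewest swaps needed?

The minimum number of adjacent swaps to sort an array equals its inversion count, since every such swap removes exactly one inversion.
Count inversions — for each element, later elements that are smaller:
30: 10, 16, 12, 9, 7, 29, 11, 5 → 8
10: 9, 7, 5 → 3
16: 12, 9, 7, 11, 5 → 5
12: 9, 7, 11, 5 → 4
9: 7, 5 → 2
7: 5 → 1
29: 11, 5 → 2
11: 5 → 1
5: none → 0
Total inversions: 8 + 3 + 5 + 4 + 2 + 1 + 2 + 1 + 0 = 26

26 adjacent swaps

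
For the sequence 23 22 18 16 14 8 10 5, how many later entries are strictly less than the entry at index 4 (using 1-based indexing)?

The element at index 4 is 16.
Elements after it: 14, 8, 10, 5
Those smaller than 16: 14, 8, 10, 5

4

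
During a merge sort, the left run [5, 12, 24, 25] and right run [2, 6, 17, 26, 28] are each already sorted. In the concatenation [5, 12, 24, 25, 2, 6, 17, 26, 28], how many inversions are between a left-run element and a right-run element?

Count, for every r in R, how many entries of L exceed r:
r = 2: 5, 12, 24, 25 → 4
r = 6: 12, 24, 25 → 3
r = 17: 24, 25 → 2
r = 26: none → 0
r = 28: none → 0
Cross-inversions: 4 + 3 + 2 + 0 + 0 = 9

9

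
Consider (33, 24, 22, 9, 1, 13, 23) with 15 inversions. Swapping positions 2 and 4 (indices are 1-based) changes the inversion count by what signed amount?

-3

Positions 2 and 4 hold 24 and 9; after swapping, the array is [33, 9, 22, 24, 1, 13, 23].
Sweep left to right; for each value list the smaller values that follow it:
33: 6
9: 1
22: 2
24: 3
1: 0
13: 0
23: 0
Sum: 6 + 1 + 2 + 3 + 0 + 0 + 0 = 12
Change: 12 − 15 = -3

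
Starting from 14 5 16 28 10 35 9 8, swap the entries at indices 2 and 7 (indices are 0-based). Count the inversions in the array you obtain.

10 inversions

Positions 2 and 7 hold 16 and 8; after swapping, the array is [14, 5, 8, 28, 10, 35, 9, 16].
Count, for each position, how many later elements it exceeds:
14 → 5, 8, 10, 9 → 4
5 → none → 0
8 → none → 0
28 → 10, 9, 16 → 3
10 → 9 → 1
35 → 9, 16 → 2
9 → none → 0
16 → none → 0
Sum: 4 + 0 + 0 + 3 + 1 + 2 + 0 + 0 = 10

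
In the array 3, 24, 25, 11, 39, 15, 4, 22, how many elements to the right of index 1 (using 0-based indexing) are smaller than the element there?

4

The element at index 1 is 24.
Elements after it: 25, 11, 39, 15, 4, 22
Those smaller than 24: 11, 15, 4, 22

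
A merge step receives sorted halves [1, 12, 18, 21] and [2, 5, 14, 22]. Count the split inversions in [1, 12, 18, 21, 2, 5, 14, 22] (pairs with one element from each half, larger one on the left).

8

For each element r of the right run, count left-run elements greater than r:
r = 2: 12, 18, 21 → 3
r = 5: 12, 18, 21 → 3
r = 14: 18, 21 → 2
r = 22: none → 0
Cross-inversions: 3 + 3 + 2 + 0 = 8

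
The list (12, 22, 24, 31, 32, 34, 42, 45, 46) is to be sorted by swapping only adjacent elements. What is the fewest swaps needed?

0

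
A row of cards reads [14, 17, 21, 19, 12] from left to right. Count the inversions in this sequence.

Inversions: 5

For each element, count later entries that are smaller:
14 → 12 → 1
17 → 12 → 1
21 → 19, 12 → 2
19 → 12 → 1
12 → none → 0
Sum: 1 + 1 + 2 + 1 + 0 = 5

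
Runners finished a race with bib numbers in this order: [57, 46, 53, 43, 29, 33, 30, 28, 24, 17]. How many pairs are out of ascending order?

For each element, count later entries that are smaller:
57 → 46, 53, 43, 29, 33, 30, 28, 24, 17 → 9
46 → 43, 29, 33, 30, 28, 24, 17 → 7
53 → 43, 29, 33, 30, 28, 24, 17 → 7
43 → 29, 33, 30, 28, 24, 17 → 6
29 → 28, 24, 17 → 3
33 → 30, 28, 24, 17 → 4
30 → 28, 24, 17 → 3
28 → 24, 17 → 2
24 → 17 → 1
17 → none → 0
Sum: 9 + 7 + 7 + 6 + 3 + 4 + 3 + 2 + 1 + 0 = 42

There are 42 out-of-order pairs.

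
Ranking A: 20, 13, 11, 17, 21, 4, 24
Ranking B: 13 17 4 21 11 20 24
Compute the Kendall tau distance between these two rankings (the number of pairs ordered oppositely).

9

Assign each item its position (1..7) in the first ordering, then rewrite the second ordering as that position sequence:
positions: 20→1, 13→2, 11→3, 17→4, 21→5, 4→6, 24→7
second ordering as positions: [2, 4, 6, 5, 3, 1, 7]
Discordant pairs = inversions in this position sequence.
2: 1 → 1
4: 3, 1 → 2
6: 5, 3, 1 → 3
5: 3, 1 → 2
3: 1 → 1
1: 0
7: 0
Total: 1 + 2 + 3 + 2 + 1 + 0 + 0 = 9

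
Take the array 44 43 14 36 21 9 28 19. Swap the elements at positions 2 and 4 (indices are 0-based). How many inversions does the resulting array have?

Positions 2 and 4 hold 14 and 21; after swapping, the array is [44, 43, 21, 36, 14, 9, 28, 19].
Count, for each position, how many later elements it exceeds:
44 → 43, 21, 36, 14, 9, 28, 19 → 7
43 → 21, 36, 14, 9, 28, 19 → 6
21 → 14, 9, 19 → 3
36 → 14, 9, 28, 19 → 4
14 → 9 → 1
9 → none → 0
28 → 19 → 1
19 → none → 0
Sum: 7 + 6 + 3 + 4 + 1 + 0 + 1 + 0 = 22

Inversions: 22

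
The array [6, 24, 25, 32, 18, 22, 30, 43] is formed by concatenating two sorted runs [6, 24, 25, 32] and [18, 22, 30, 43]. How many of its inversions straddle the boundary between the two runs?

7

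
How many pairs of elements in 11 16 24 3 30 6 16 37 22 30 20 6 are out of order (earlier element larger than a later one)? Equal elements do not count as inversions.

27

For each element, count later entries that are smaller:
11 → 3, 6, 6 → 3
16 → 3, 6, 6 → 3
24 → 3, 6, 16, 22, 20, 6 → 6
3 → none → 0
30 → 6, 16, 22, 20, 6 → 5
6 → none → 0
16 → 6 → 1
37 → 22, 30, 20, 6 → 4
22 → 20, 6 → 2
30 → 20, 6 → 2
20 → 6 → 1
6 → none → 0
Sum: 3 + 3 + 6 + 0 + 5 + 0 + 1 + 4 + 2 + 2 + 1 + 0 = 27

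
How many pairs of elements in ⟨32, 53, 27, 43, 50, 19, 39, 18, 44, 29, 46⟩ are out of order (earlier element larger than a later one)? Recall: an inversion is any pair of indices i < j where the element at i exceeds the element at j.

29

Sweep left to right; for each value list the smaller values that follow it:
32: 4
53: 9
27: 2
43: 4
50: 6
19: 1
39: 2
18: 0
44: 1
29: 0
46: 0
Sum: 4 + 9 + 2 + 4 + 6 + 1 + 2 + 0 + 1 + 0 + 0 = 29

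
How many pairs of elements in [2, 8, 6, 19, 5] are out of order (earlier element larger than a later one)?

4

Element-by-element contributions:
2 → none → 0
8 → 6, 5 → 2
6 → 5 → 1
19 → 5 → 1
5 → none → 0
Sum: 0 + 2 + 1 + 1 + 0 = 4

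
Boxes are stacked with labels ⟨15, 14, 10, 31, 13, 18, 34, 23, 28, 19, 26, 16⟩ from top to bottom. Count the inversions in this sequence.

25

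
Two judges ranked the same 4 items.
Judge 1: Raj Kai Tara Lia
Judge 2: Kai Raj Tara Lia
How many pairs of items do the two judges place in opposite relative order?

There is 1 discordant pair.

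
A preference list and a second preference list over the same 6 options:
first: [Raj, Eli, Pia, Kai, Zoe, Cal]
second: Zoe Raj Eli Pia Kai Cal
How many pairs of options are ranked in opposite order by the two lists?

4

Assign each item its position (1..6) in the first ordering, then rewrite the second ordering as that position sequence:
positions: Raj→1, Eli→2, Pia→3, Kai→4, Zoe→5, Cal→6
second ordering as positions: [5, 1, 2, 3, 4, 6]
Discordant pairs = inversions in this position sequence.
5: 1, 2, 3, 4 → 4
1: 0
2: 0
3: 0
4: 0
6: 0
Total: 4 + 0 + 0 + 0 + 0 + 0 = 4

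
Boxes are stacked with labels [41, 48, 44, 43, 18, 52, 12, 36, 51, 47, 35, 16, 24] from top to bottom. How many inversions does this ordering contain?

There are 49 inversions.

Element-by-element contributions:
41 → 18, 12, 36, 35, 16, 24 → 6
48 → 44, 43, 18, 12, 36, 47, 35, 16, 24 → 9
44 → 43, 18, 12, 36, 35, 16, 24 → 7
43 → 18, 12, 36, 35, 16, 24 → 6
18 → 12, 16 → 2
52 → 12, 36, 51, 47, 35, 16, 24 → 7
12 → none → 0
36 → 35, 16, 24 → 3
51 → 47, 35, 16, 24 → 4
47 → 35, 16, 24 → 3
35 → 16, 24 → 2
16 → none → 0
24 → none → 0
Sum: 6 + 9 + 7 + 6 + 2 + 7 + 0 + 3 + 4 + 3 + 2 + 0 + 0 = 49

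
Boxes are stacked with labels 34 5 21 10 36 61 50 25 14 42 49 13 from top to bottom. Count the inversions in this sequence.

For each element, count later entries that are smaller:
34: 6
5: 0
21: 3
10: 0
36: 3
61: 6
50: 5
25: 2
14: 1
42: 1
49: 1
13: 0
Sum: 6 + 0 + 3 + 0 + 3 + 6 + 5 + 2 + 1 + 1 + 1 + 0 = 28

28 out-of-order pairs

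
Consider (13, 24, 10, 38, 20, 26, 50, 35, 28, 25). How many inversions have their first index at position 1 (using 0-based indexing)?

The element at index 1 is 24.
Elements after it: 10, 38, 20, 26, 50, 35, 28, 25
Those smaller than 24: 10, 20

2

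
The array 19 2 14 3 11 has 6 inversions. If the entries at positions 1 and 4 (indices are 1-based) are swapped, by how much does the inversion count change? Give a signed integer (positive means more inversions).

Positions 1 and 4 hold 19 and 3; after swapping, the array is [3, 2, 14, 19, 11].
Count, for each position, how many later elements it exceeds:
3 → 2 → 1
2 → none → 0
14 → 11 → 1
19 → 11 → 1
11 → none → 0
Sum: 1 + 0 + 1 + 1 + 0 = 3
Change: 3 − 6 = -3

-3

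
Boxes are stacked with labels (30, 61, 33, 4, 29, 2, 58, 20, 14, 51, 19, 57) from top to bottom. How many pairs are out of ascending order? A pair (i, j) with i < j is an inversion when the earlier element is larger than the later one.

35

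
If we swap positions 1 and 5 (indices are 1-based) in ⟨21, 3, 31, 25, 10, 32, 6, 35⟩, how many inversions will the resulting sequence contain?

9

Positions 1 and 5 hold 21 and 10; after swapping, the array is [10, 3, 31, 25, 21, 32, 6, 35].
Element-by-element contributions:
10 → 3, 6 → 2
3 → none → 0
31 → 25, 21, 6 → 3
25 → 21, 6 → 2
21 → 6 → 1
32 → 6 → 1
6 → none → 0
35 → none → 0
Sum: 2 + 0 + 3 + 2 + 1 + 1 + 0 + 0 = 9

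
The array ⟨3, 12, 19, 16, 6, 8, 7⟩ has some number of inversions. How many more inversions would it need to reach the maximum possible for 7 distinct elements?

Maximum inversions for 7 distinct elements is C(7, 2) = 7·6/2 = 21.
Current inversions — for each element, count later smaller elements:
3: 0
12: 3
19: 4
16: 3
6: 0
8: 1
7: 0
Current total: 0 + 3 + 4 + 3 + 0 + 1 + 0 = 11
Shortfall: 21 − 11 = 10

10 inversions short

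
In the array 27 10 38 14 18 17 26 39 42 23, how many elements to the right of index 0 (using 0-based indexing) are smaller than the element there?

6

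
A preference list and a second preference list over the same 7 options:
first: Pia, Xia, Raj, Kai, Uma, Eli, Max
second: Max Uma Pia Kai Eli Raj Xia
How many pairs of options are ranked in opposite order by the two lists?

Assign each item its position (1..7) in the first ordering, then rewrite the second ordering as that position sequence:
positions: Pia→1, Xia→2, Raj→3, Kai→4, Uma→5, Eli→6, Max→7
second ordering as positions: [7, 5, 1, 4, 6, 3, 2]
Discordant pairs = inversions in this position sequence.
7: 5, 1, 4, 6, 3, 2 → 6
5: 1, 4, 3, 2 → 4
1: 0
4: 3, 2 → 2
6: 3, 2 → 2
3: 2 → 1
2: 0
Total: 6 + 4 + 0 + 2 + 2 + 1 + 0 = 15

There are 15 pairs.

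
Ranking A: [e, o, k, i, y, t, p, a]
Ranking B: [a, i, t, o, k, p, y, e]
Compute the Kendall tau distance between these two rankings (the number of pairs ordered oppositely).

There are 19 discordant pairs.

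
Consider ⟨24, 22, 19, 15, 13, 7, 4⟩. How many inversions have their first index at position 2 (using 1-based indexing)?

5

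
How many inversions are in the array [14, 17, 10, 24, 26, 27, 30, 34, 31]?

For each element, count later entries that are smaller:
14: 1
17: 1
10: 0
24: 0
26: 0
27: 0
30: 0
34: 1
31: 0
Sum: 1 + 1 + 0 + 0 + 0 + 0 + 0 + 1 + 0 = 3

There are 3 inversions.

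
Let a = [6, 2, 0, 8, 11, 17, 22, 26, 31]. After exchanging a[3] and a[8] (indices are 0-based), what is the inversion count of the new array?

12 inversions

Positions 3 and 8 hold 8 and 31; after swapping, the array is [6, 2, 0, 31, 11, 17, 22, 26, 8].
Element-by-element contributions:
6: 2
2: 1
0: 0
31: 5
11: 1
17: 1
22: 1
26: 1
8: 0
Sum: 2 + 1 + 0 + 5 + 1 + 1 + 1 + 1 + 0 = 12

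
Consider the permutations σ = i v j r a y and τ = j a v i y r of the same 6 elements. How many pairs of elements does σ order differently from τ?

7 discordant pairs

Assign each item its position (1..6) in the first ordering, then rewrite the second ordering as that position sequence:
positions: i→1, v→2, j→3, r→4, a→5, y→6
second ordering as positions: [3, 5, 2, 1, 6, 4]
Discordant pairs = inversions in this position sequence.
3: 2, 1 → 2
5: 2, 1, 4 → 3
2: 1 → 1
1: 0
6: 4 → 1
4: 0
Total: 2 + 3 + 1 + 0 + 1 + 0 = 7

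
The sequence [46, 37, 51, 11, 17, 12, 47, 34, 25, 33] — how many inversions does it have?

Element-by-element contributions:
46 → 37, 11, 17, 12, 34, 25, 33 → 7
37 → 11, 17, 12, 34, 25, 33 → 6
51 → 11, 17, 12, 47, 34, 25, 33 → 7
11 → none → 0
17 → 12 → 1
12 → none → 0
47 → 34, 25, 33 → 3
34 → 25, 33 → 2
25 → none → 0
33 → none → 0
Sum: 7 + 6 + 7 + 0 + 1 + 0 + 3 + 2 + 0 + 0 = 26

26 inversions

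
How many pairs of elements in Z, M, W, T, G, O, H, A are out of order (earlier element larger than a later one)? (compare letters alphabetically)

23 inversions

Element-by-element contributions:
Z: 7
M: 3
W: 5
T: 4
G: 1
O: 2
H: 1
A: 0
Sum: 7 + 3 + 5 + 4 + 1 + 2 + 1 + 0 = 23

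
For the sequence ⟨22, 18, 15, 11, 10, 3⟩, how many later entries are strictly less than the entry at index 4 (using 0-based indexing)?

The element at index 4 is 10.
Elements after it: 3
Those smaller than 10: 3

1 such element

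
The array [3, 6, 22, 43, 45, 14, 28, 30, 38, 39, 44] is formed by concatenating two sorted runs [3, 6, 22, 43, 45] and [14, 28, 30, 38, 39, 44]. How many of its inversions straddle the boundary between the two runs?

For each element r of the right run, count left-run elements greater than r:
r = 14: 22, 43, 45 → 3
r = 28: 43, 45 → 2
r = 30: 43, 45 → 2
r = 38: 43, 45 → 2
r = 39: 43, 45 → 2
r = 44: 45 → 1
Cross-inversions: 3 + 2 + 2 + 2 + 2 + 1 = 12

12 split inversions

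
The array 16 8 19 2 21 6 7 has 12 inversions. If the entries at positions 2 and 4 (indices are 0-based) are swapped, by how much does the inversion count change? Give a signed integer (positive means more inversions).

Positions 2 and 4 hold 19 and 21; after swapping, the array is [16, 8, 21, 2, 19, 6, 7].
For each element, count later entries that are smaller:
16: 4
8: 3
21: 4
2: 0
19: 2
6: 0
7: 0
Sum: 4 + 3 + 4 + 0 + 2 + 0 + 0 = 13
Change: 13 − 12 = +1

+1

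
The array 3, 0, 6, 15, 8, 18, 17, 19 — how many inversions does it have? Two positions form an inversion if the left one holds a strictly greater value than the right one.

3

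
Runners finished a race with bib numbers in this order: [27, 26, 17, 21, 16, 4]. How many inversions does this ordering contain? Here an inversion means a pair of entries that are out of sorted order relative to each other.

Inversions: 14

Sweep left to right; for each value list the smaller values that follow it:
27 → 26, 17, 21, 16, 4 → 5
26 → 17, 21, 16, 4 → 4
17 → 16, 4 → 2
21 → 16, 4 → 2
16 → 4 → 1
4 → none → 0
Sum: 5 + 4 + 2 + 2 + 1 + 0 = 14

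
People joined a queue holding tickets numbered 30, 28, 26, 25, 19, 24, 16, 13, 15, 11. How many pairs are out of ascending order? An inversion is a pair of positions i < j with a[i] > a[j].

Count, for each position, how many later elements it exceeds:
30: 9
28: 8
26: 7
25: 6
19: 4
24: 4
16: 3
13: 1
15: 1
11: 0
Sum: 9 + 8 + 7 + 6 + 4 + 4 + 3 + 1 + 1 + 0 = 43

Inversions: 43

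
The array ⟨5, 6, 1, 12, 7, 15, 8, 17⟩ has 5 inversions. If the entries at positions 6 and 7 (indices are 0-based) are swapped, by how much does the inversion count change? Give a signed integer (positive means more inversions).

+1

Positions 6 and 7 hold 8 and 17; after swapping, the array is [5, 6, 1, 12, 7, 15, 17, 8].
Element-by-element contributions:
5 → 1 → 1
6 → 1 → 1
1 → none → 0
12 → 7, 8 → 2
7 → none → 0
15 → 8 → 1
17 → 8 → 1
8 → none → 0
Sum: 1 + 1 + 0 + 2 + 0 + 1 + 1 + 0 = 6
Change: 6 − 5 = +1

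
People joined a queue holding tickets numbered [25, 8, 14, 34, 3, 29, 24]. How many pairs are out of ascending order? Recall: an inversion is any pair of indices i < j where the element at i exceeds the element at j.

10 out-of-order pairs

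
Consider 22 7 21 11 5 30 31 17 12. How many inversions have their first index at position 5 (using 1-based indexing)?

The element at index 5 is 5.
Elements after it: 30, 31, 17, 12
None of them are smaller than 5.

0 such elements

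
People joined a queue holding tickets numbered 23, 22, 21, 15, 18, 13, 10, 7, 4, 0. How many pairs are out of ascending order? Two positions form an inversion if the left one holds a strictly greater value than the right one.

For each element, count later entries that are smaller:
23 → 22, 21, 15, 18, 13, 10, 7, 4, 0 → 9
22 → 21, 15, 18, 13, 10, 7, 4, 0 → 8
21 → 15, 18, 13, 10, 7, 4, 0 → 7
15 → 13, 10, 7, 4, 0 → 5
18 → 13, 10, 7, 4, 0 → 5
13 → 10, 7, 4, 0 → 4
10 → 7, 4, 0 → 3
7 → 4, 0 → 2
4 → 0 → 1
0 → none → 0
Sum: 9 + 8 + 7 + 5 + 5 + 4 + 3 + 2 + 1 + 0 = 44

44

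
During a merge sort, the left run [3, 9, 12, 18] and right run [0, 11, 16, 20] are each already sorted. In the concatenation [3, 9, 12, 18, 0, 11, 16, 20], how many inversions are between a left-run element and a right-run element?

For each element r of the right run, count left-run elements greater than r:
r = 0: 3, 9, 12, 18 → 4
r = 11: 12, 18 → 2
r = 16: 18 → 1
r = 20: none → 0
Cross-inversions: 4 + 2 + 1 + 0 = 7

7 cross-inversions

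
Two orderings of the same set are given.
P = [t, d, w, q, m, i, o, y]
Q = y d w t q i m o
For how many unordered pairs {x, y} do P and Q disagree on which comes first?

10

Assign each item its position (1..8) in the first ordering, then rewrite the second ordering as that position sequence:
positions: t→1, d→2, w→3, q→4, m→5, i→6, o→7, y→8
second ordering as positions: [8, 2, 3, 1, 4, 6, 5, 7]
Discordant pairs = inversions in this position sequence.
8: 2, 3, 1, 4, 6, 5, 7 → 7
2: 1 → 1
3: 1 → 1
1: 0
4: 0
6: 5 → 1
5: 0
7: 0
Total: 7 + 1 + 1 + 0 + 0 + 1 + 0 + 0 = 10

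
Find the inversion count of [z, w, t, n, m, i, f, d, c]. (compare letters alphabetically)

Element-by-element contributions:
z → w, t, n, m, i, f, d, c → 8
w → t, n, m, i, f, d, c → 7
t → n, m, i, f, d, c → 6
n → m, i, f, d, c → 5
m → i, f, d, c → 4
i → f, d, c → 3
f → d, c → 2
d → c → 1
c → none → 0
Sum: 8 + 7 + 6 + 5 + 4 + 3 + 2 + 1 + 0 = 36

There are 36 inversions.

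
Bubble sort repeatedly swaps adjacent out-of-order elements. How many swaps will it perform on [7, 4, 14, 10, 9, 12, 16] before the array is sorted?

Each adjacent swap fixes exactly one inversion, so the minimum swap count equals the number of inversions.
Count inversions — for each element, later elements that are smaller:
7: 4 → 1
4: none → 0
14: 10, 9, 12 → 3
10: 9 → 1
9: none → 0
12: none → 0
16: none → 0
Total inversions: 1 + 0 + 3 + 1 + 0 + 0 + 0 = 5

Adjacent swaps: 5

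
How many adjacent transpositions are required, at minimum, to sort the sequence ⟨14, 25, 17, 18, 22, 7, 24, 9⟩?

Swaps: 15

Minimum adjacent swaps = number of inversions (each swap of adjacent out-of-order elements removes one inversion and no swap can remove more).
Count inversions — for each element, later elements that are smaller:
14: 7, 9 → 2
25: 17, 18, 22, 7, 24, 9 → 6
17: 7, 9 → 2
18: 7, 9 → 2
22: 7, 9 → 2
7: none → 0
24: 9 → 1
9: none → 0
Total inversions: 2 + 6 + 2 + 2 + 2 + 0 + 1 + 0 = 15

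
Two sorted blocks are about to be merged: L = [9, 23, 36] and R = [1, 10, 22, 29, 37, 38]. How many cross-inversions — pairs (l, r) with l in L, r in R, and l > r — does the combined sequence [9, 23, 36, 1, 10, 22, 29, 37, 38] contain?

For each element r of the right run, count left-run elements greater than r:
r = 1: 9, 23, 36 → 3
r = 10: 23, 36 → 2
r = 22: 23, 36 → 2
r = 29: 36 → 1
r = 37: none → 0
r = 38: none → 0
Cross-inversions: 3 + 2 + 2 + 1 + 0 + 0 = 8

Cross-inversions: 8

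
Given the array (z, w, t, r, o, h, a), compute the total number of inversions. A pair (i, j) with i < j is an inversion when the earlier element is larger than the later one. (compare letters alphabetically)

21

Sweep left to right; for each value list the smaller values that follow it:
z: 6
w: 5
t: 4
r: 3
o: 2
h: 1
a: 0
Sum: 6 + 5 + 4 + 3 + 2 + 1 + 0 = 21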